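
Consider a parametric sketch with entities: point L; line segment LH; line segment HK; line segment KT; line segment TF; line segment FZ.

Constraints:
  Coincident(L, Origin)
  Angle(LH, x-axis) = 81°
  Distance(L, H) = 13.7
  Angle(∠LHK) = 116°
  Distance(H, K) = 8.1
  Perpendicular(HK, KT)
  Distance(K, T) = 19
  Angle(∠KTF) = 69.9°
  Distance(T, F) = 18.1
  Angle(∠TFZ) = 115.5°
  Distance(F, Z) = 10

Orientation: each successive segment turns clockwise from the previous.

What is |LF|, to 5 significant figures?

2.9293

L is at the origin; LH runs at 81.0° with length 13.7, so H = (2.1432, 13.531). ∠LHK = 116.0° gives HK at 17.000° from the x-axis; with |HK| = 8.1, K = (9.8892, 15.900). HK is perpendicular to KT, so KT runs at -73.000°; with |KT| = 19.0, T = (15.444, -2.2702). ∠KTF = 69.9° gives TF at 176.90° from the x-axis; with |TF| = 18.1, F = (-2.6292, -1.2914). Then |LF| = |F − L| = 2.9293.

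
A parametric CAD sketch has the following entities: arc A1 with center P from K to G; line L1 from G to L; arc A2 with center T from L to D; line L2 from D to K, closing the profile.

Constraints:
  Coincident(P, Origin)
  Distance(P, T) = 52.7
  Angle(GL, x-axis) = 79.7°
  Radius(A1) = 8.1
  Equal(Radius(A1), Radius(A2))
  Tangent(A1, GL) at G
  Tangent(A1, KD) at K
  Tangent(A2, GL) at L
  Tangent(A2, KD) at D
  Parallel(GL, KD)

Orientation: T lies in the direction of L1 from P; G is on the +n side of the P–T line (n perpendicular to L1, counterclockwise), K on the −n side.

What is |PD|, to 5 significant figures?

53.319

The slot axis is L1's direction at 79.7°, so u = (cos 79.7°, sin 79.7°) = (0.17880, 0.98389) and n = (−sin 79.7°, cos 79.7°) = (-0.98389, 0.17880). P is at the origin and T lies 52.7 along u from P, so T = 52.7·u = (9.4229, 51.851). Tangency of A1 to both parallel lines with radius 8.1 puts G and K at P ± 8.1·n: G = (-7.9695, 1.4483), K = (7.9695, -1.4483). Equal radii place L and D the same way about T: L = T + 8.1·n = (1.4534, 53.299), D = T − 8.1·n = (17.392, 50.402). Then |PD| = |D − P| = 53.319.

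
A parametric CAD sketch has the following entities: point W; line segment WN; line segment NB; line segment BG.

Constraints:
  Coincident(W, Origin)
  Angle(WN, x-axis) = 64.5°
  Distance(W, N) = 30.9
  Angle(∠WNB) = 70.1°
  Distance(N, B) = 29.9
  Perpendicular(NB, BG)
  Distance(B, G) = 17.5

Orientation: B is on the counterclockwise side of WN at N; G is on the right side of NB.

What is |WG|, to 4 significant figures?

50.43

∠WNB = 70.1°, so NB runs at 64.5° + (180° − 70.1°) = 174.4° from the x-axis; with |NB| = 29.9, B = N + 29.9·(cos 174.4°, sin 174.4°) = (-16.45, 30.81). NB is perpendicular to BG; with |BG| = 17.5 on the right of NB, G = B + 17.5·(0.09758, 0.9952) = (-14.75, 48.22). Then |WG| = |G − W| = 50.43.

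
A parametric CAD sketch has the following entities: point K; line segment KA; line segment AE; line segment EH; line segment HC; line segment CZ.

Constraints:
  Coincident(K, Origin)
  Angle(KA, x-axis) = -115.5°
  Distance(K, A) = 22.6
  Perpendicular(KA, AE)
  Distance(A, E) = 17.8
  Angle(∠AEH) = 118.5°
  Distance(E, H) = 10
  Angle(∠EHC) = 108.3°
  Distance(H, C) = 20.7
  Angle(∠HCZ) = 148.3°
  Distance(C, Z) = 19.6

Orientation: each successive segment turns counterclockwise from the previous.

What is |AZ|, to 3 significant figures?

30.8

K is at the origin; KA runs at -115.5° with length 22.6, so A = (-9.73, -20.4). KA ⟂ AE, so AE runs at -25.5°; with |AE| = 17.8, E = (6.34, -28.1). ∠AEH = 118.5° gives EH at 36.0° from the x-axis; with |EH| = 10.0, H = (14.4, -22.2). ∠EHC = 108.3° gives HC at 108° from the x-axis; with |HC| = 20.7, C = (8.13, -2.46). ∠HCZ = 148.3° gives CZ at 139° from the x-axis; with |CZ| = 19.6, Z = (-6.75, 10.3). Then |AZ| = |Z − A| = 30.8.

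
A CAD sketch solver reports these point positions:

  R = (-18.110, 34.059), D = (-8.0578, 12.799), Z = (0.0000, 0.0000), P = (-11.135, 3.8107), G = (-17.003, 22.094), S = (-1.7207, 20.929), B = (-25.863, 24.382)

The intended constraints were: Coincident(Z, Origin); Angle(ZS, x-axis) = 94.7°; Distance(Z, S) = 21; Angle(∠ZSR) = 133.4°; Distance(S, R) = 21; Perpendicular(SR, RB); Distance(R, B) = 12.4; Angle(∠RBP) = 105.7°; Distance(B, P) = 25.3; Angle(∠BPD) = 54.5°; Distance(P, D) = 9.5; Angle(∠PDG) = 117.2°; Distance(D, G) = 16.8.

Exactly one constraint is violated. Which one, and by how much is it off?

Distance(D, G) = 16.8 — off by 3.90.

Z = (0.00, 0.00) ✓; ZS at 94.70° ✓; |ZS| = 21.00 ✓; ∠ZSR = 133.4° ✓; |SR| = 21.00 ✓; ∠(SR, RB) = 90.00° ✓; |RB| = 12.40 ✓; ∠RBP = 105.7° ✓; |BP| = 25.30 ✓; ∠BPD = 54.50° ✓; |PD| = 9.500 ✓; ∠PDG = 117.2° ✓; |DG| = 12.90 ✗.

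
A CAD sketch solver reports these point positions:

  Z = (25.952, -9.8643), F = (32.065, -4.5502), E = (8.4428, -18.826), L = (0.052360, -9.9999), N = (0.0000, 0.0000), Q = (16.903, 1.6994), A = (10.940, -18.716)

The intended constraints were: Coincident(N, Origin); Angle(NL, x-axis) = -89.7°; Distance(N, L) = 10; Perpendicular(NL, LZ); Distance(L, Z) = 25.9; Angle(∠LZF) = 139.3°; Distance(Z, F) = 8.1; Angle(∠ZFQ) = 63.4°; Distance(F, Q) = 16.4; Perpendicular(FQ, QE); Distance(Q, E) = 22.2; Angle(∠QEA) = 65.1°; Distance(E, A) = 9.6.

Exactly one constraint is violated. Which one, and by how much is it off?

Distance(E, A) = 9.6 — off by 7.10.

N = (0.00, 0.00) ✓; NL at -89.70° ✓; |NL| = 10.00 ✓; ∠(NL, LZ) = 90.00° ✓; |LZ| = 25.90 ✓; ∠LZF = 139.3° ✓; |ZF| = 8.100 ✓; ∠ZFQ = 63.40° ✓; |FQ| = 16.40 ✓; ∠(FQ, QE) = 90.00° ✓; |QE| = 22.20 ✓; ∠QEA = 65.08° ✓; |EA| = 2.500 ✗.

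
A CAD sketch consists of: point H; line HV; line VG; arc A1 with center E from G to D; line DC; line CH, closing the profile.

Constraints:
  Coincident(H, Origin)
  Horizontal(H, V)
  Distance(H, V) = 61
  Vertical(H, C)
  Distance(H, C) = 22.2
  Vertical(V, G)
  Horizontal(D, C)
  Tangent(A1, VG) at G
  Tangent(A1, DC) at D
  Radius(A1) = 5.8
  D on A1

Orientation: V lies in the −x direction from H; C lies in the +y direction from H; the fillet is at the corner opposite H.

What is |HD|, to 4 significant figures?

59.50

The virtual corner opposite H is at (-61.00, 22.20). The tangent condition forces EG to be normal to VG and tangency of A1 to DC means the radius ED is perpendicular to DC, with radius 5.8, so the center E sits 5.8 in from both sides at E = (-55.20, 16.40). That places the tangent points at G = (-61.00, 16.40) on VG and D = (-55.20, 22.20) on DC. Then |HD| = |D − H| = 59.50.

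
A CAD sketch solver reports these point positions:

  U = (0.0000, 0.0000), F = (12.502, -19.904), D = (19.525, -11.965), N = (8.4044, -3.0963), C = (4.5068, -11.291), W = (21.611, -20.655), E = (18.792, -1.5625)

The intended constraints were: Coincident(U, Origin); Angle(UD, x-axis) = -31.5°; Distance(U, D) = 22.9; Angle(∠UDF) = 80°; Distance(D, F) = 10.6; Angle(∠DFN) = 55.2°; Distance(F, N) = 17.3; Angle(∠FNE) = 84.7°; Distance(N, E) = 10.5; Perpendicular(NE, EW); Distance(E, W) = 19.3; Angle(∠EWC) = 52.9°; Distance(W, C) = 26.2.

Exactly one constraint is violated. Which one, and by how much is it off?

Distance(W, C) = 26.2 — off by 6.70.

U = (0.00, 0.00) ✓; UD at -31.50° ✓; |UD| = 22.90 ✓; ∠UDF = 80.00° ✓; |DF| = 10.60 ✓; ∠DFN = 55.20° ✓; |FN| = 17.30 ✓; ∠FNE = 84.70° ✓; |NE| = 10.50 ✓; ∠(NE, EW) = 90.00° ✓; |EW| = 19.30 ✓; ∠EWC = 52.90° ✓; |WC| = 19.50 ✗.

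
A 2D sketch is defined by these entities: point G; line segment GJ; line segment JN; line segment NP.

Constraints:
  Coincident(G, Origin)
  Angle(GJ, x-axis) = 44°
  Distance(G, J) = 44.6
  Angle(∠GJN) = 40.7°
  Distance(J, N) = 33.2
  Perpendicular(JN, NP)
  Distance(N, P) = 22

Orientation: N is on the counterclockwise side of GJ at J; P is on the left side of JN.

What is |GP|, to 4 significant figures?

7.110

G is at the origin; GJ runs at 44.0° with length 44.6, so J = 44.6·(cos 44.0°, sin 44.0°) = (32.08, 30.98). ∠GJN = 40.7°, so JN runs at 44.0° + (180° − 40.7°) = 183.3° from the x-axis; with |JN| = 33.2, N = J + 33.2·(cos 183.3°, sin 183.3°) = (-1.062, 29.07). JN ⟂ NP; with |NP| = 22.0 on the left of JN, P = N + 22.0·(0.05756, -0.9983) = (0.2040, 7.107). Then |GP| = |P − G| = 7.110.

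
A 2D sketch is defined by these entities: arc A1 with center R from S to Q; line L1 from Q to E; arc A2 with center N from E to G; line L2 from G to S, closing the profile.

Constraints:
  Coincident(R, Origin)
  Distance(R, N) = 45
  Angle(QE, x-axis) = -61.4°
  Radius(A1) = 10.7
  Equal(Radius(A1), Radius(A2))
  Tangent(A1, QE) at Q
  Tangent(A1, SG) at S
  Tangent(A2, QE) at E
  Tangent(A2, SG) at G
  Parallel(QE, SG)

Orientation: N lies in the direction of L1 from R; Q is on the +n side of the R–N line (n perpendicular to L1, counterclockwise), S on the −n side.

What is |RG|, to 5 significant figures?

46.255

Tangency of A1 to both parallel lines with radius 10.7 puts Q and S at R ± 10.7·n: Q = (9.3944, 5.1220), S = (-9.3944, -5.1220). Equal radii place E and G the same way about N: E = N + 10.7·n = (30.936, -34.387), G = N − 10.7·n = (12.147, -44.631). Then |RG| = |G − R| = 46.255.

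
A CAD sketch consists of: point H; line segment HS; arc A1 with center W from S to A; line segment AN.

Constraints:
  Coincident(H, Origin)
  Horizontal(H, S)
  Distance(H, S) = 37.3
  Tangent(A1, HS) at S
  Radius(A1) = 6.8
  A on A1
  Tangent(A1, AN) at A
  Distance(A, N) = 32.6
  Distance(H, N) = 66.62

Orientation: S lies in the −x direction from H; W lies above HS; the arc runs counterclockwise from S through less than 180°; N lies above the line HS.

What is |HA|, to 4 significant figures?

35.05

Checks: ∠(WS, SH) = 90.00° ✓; |WS| = 6.800 ✓; |WA| = 6.800 ✓; ∠(WA, AN) = 90.00° ✓; |AN| = 32.60 ✓; |HN| = 66.62 ✓.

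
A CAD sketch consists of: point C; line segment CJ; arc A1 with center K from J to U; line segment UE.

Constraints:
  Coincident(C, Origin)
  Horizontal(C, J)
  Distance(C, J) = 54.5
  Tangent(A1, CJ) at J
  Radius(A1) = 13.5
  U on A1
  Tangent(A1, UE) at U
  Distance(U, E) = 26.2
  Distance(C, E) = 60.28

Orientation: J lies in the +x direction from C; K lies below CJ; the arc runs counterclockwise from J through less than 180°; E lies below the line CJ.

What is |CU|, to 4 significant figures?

43.76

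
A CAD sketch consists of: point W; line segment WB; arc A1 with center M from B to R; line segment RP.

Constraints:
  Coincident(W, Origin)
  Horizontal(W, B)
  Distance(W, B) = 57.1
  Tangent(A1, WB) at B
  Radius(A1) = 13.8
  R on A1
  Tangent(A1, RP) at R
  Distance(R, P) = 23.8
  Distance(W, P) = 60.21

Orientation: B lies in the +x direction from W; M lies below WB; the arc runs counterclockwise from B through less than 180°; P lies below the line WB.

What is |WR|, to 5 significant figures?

45.990

W is at the origin; WB is horizontal with |WB| = 57.1 and B on the +x side, so B = (57.100, 0.0000). Tangency of A1 to WB means the radius MB is perpendicular to WB, so M = B + (0, -13.8) = (57.100, -13.800). Since MR ⟂ RP (tangency), |MP| = √(13.8² + 23.8²) = 27.511 regardless of where R sits on A1. So P lies on both circle(W, 60.21) and circle(M, 27.511); the below-WB intersection is P = (45.924, -38.939). R is the foot of the tangent from P: R = (43.379, -15.275).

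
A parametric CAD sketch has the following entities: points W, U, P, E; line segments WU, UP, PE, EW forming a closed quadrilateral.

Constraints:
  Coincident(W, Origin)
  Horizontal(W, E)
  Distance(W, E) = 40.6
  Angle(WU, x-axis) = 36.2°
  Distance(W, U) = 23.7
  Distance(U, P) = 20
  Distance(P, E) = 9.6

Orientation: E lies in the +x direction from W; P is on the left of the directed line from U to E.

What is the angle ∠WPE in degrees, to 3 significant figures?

88.4°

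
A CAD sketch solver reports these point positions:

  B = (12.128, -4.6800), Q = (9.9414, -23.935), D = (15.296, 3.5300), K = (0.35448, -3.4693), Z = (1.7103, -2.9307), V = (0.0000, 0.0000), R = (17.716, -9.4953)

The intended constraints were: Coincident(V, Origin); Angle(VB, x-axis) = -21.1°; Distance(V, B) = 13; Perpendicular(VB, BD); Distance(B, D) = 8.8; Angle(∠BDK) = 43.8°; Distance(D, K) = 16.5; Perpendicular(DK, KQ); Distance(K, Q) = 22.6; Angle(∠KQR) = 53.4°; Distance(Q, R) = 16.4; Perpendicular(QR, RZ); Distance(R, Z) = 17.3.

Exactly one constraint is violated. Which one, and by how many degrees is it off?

Perpendicular(QR, RZ) — off by 6.00°.

V = (0.00, 0.00) ✓; VB at -21.10° ✓; |VB| = 13.00 ✓; ∠(VB, BD) = 90.00° ✓; |BD| = 8.800 ✓; ∠BDK = 43.80° ✓; |DK| = 16.50 ✓; ∠(DK, KQ) = 90.00° ✓; |KQ| = 22.60 ✓; ∠KQR = 53.40° ✓; |QR| = 16.40 ✓; ∠(QR, RZ) = 96.00° ✗; |RZ| = 17.30 ✓.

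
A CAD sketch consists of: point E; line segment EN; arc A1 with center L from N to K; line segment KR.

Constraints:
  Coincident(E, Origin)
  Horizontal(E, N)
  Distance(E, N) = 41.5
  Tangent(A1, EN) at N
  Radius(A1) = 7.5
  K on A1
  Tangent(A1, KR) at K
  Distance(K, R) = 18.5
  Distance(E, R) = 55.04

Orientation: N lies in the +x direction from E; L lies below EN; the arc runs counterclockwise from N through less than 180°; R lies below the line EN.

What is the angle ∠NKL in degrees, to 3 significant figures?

23.9°

E is at the origin; EN is horizontal with |EN| = 41.5 and N on the +x side, so N = (41.5, 0.00). Tangency of A1 to EN means the radius LN is perpendicular to EN, so L = N + (0, -7.5) = (41.5, -7.50). Since LK ⟂ KR (tangency), |LR| = √(7.5² + 18.5²) = 20.0 regardless of where K sits on A1. So R lies on both circle(E, 55.04) and circle(L, 20.0); the below-EN intersection is R = (48.4, -26.2). K is the foot of the tangent from R: K = (35.9, -12.5).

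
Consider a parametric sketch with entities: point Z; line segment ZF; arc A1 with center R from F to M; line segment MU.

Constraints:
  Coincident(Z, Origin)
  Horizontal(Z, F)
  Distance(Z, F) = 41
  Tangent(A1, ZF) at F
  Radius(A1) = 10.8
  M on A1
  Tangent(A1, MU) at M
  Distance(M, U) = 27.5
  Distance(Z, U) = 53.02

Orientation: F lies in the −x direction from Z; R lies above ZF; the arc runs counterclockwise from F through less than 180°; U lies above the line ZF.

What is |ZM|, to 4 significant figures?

32.89

Z is at the origin; ZF is horizontal with |ZF| = 41.0 and F on the −x side, so F = (-41.00, 0.000). Tangency of A1 to ZF means the radius RF is perpendicular to ZF, so R = F + (0, 10.8) = (-41.00, 10.80). Since RM ⟂ MU (tangency), |RU| = √(10.8² + 27.5²) = 29.54 regardless of where M sits on A1. So U lies on both circle(Z, 53.02) and circle(R, 29.54); the above-ZF intersection is U = (-35.09, 39.75). M is the foot of the tangent from U: M = (-30.36, 12.66).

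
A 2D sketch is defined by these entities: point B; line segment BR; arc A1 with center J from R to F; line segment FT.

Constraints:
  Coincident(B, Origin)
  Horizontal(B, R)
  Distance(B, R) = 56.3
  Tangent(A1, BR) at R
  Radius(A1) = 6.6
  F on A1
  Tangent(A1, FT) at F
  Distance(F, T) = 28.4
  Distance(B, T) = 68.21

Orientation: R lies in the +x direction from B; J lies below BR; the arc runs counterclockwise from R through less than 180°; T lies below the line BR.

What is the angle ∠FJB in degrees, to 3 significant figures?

23.4°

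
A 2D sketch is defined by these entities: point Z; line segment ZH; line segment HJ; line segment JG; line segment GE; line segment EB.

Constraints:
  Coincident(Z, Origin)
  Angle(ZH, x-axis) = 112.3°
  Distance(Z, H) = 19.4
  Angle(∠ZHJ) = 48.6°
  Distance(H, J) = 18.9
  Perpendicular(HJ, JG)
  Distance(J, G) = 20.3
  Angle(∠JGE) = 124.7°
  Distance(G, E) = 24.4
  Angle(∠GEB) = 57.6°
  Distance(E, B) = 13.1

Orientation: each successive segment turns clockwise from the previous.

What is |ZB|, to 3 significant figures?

15.9

∠JGE = 124.7° gives GE at -164° from the x-axis; with |GE| = 24.4, E = (-19.6, -14.0). ∠GEB = 57.6° gives EB at 73.2° from the x-axis; with |EB| = 13.1, B = (-15.9, -1.44). Then |ZB| = |B − Z| = 15.9.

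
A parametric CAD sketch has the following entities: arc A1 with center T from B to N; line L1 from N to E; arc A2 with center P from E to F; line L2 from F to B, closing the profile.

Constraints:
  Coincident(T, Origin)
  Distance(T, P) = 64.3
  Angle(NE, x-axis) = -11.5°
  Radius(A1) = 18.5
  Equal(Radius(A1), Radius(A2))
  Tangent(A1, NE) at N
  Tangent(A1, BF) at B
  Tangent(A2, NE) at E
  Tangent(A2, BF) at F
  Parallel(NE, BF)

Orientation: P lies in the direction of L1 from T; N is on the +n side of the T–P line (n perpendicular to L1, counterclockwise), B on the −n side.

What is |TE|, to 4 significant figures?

66.91

Tangency of A1 to both parallel lines with radius 18.5 puts N and B at T ± 18.5·n: N = (3.688, 18.13), B = (-3.688, -18.13). Equal radii place E and F the same way about P: E = P + 18.5·n = (66.70, 5.309), F = P − 18.5·n = (59.32, -30.95). Then |TE| = |E − T| = 66.91.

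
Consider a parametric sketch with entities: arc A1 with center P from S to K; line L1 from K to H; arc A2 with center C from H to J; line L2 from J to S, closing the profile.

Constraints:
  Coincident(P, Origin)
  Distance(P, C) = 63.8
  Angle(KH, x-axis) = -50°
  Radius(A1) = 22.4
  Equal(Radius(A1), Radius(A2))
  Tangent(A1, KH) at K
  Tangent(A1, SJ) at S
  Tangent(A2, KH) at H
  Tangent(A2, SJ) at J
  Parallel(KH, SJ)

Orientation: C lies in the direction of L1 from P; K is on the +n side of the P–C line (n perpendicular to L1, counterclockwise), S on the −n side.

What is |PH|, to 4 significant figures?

67.62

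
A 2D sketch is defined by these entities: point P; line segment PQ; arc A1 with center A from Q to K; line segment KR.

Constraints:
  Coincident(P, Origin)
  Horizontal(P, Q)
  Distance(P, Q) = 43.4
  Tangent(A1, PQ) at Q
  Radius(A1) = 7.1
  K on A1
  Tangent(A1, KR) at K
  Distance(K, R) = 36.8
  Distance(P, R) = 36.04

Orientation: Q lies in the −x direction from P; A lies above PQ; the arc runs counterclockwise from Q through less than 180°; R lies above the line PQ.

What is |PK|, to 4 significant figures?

37.81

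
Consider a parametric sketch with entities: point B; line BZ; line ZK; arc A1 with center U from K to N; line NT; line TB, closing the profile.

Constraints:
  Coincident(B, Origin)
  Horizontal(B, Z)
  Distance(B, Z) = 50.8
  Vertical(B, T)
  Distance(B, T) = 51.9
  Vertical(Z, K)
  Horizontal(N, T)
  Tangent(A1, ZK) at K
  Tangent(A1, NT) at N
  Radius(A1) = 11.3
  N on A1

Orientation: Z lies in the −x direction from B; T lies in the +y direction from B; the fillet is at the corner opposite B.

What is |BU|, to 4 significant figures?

56.64

B is at the origin; B and Z share the same y with |BZ| = 50.8 and Z on the −x side, so Z = (-50.80, 0.000). B and T share the same x with |BT| = 51.9 and T on the +y side, so T = (0.000, 51.90). The virtual corner opposite B is at (-50.80, 51.90). Tangency of A1 to ZK means the radius UK is perpendicular to ZK and the tangent condition forces UN to be normal to NT, with radius 11.3, so the center U sits 11.3 in from both sides at U = (-39.50, 40.60). Then |BU| = |U − B| = 56.64.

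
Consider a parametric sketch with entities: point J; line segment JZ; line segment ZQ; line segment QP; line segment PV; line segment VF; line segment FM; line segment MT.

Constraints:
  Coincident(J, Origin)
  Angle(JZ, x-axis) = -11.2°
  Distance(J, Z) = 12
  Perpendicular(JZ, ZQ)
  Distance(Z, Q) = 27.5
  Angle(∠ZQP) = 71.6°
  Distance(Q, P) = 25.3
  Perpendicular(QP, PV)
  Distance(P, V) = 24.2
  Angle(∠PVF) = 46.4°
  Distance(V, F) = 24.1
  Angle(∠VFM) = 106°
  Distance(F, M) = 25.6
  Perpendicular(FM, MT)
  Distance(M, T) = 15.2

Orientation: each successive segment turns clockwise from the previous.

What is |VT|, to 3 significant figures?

33.2

J is at the origin; JZ runs at -11.2° with length 12.0, so Z = (11.8, -2.33). JZ ⟂ ZQ, so ZQ runs at -101°; with |ZQ| = 27.5, Q = (6.43, -29.3). ∠ZQP = 71.6° gives QP at 150° from the x-axis; with |QP| = 25.3, P = (-15.6, -16.8). QP is perpendicular to PV, so PV runs at 60.4°; with |PV| = 24.2, V = (-3.61, 4.23). ∠PVF = 46.4° gives VF at -73.2° from the x-axis; with |VF| = 24.1, F = (3.35, -18.8). ∠VFM = 106.0° gives FM at -147° from the x-axis; with |FM| = 25.6, M = (-18.2, -32.7). The perpendicularity gives MT at right angles to FM, so MT runs at 123°; with |MT| = 15.2, T = (-26.4, -19.9). Then |VT| = |T − V| = 33.2.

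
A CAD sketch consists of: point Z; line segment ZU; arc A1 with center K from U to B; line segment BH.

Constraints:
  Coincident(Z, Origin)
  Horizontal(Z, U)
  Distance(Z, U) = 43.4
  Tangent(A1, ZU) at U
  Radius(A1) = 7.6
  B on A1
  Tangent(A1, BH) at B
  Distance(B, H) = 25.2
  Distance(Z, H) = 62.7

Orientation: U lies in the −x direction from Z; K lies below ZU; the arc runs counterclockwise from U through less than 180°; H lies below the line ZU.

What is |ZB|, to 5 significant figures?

51.369

Z is at the origin; ZU is horizontal with |ZU| = 43.4 and U on the −x side, so U = (-43.400, 0.0000). Tangency of A1 to ZU means the radius KU is perpendicular to ZU, so K = U + (0, -7.6) = (-43.400, -7.6000). Since KB ⟂ BH (tangency), |KH| = √(7.6² + 25.2²) = 26.321 regardless of where B sits on A1. So H lies on both circle(Z, 62.7) and circle(K, 26.321); the below-ZU intersection is H = (-54.136, -31.632). B is the foot of the tangent from H: B = (-50.939, -6.6357).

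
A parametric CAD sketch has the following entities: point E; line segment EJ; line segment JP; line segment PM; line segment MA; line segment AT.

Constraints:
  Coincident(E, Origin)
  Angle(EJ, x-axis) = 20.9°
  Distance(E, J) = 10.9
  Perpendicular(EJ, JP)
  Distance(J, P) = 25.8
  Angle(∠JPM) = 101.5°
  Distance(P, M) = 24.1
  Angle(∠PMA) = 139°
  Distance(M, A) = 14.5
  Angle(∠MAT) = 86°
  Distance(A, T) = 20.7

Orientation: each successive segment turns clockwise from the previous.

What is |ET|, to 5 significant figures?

15.232

E is at the origin; EJ runs at 20.9° with length 10.9, so J = (10.183, 3.8884). EJ ⟂ JP, so JP runs at -69.100°; with |JP| = 25.8, P = (19.387, -20.214). ∠JPM = 101.5° gives PM at -147.60° from the x-axis; with |PM| = 24.1, M = (-0.96163, -33.127). ∠PMA = 139.0° gives MA at 171.40° from the x-axis; with |MA| = 14.5, A = (-15.299, -30.959). ∠MAT = 86.0° gives AT at 77.400° from the x-axis; with |AT| = 20.7, T = (-10.783, -10.758). Then |ET| = |T − E| = 15.232.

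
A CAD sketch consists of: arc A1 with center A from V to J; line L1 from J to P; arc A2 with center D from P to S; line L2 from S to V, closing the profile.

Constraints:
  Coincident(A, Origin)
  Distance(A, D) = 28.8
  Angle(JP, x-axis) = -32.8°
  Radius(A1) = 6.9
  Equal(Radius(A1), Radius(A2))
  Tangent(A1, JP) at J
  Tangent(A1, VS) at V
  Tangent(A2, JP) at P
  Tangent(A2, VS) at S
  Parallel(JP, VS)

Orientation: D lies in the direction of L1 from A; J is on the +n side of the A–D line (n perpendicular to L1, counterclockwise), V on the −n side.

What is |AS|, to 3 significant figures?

29.6

Tangency of A1 to both parallel lines with radius 6.9 puts J and V at A ± 6.9·n: J = (3.74, 5.80), V = (-3.74, -5.80). Equal radii place P and S the same way about D: P = D + 6.9·n = (27.9, -9.80), S = D − 6.9·n = (20.5, -21.4). Then |AS| = |S − A| = 29.6.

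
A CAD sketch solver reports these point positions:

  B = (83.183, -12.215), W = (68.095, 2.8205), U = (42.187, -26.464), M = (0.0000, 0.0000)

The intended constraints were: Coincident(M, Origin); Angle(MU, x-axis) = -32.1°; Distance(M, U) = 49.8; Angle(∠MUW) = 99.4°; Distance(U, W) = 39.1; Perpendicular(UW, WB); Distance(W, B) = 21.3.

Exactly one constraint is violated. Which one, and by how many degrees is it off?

Perpendicular(UW, WB) — off by 3.40°.

M = (0.00, 0.00) ✓; MU at -32.10° ✓; |MU| = 49.80 ✓; ∠MUW = 99.40° ✓; |UW| = 39.10 ✓; ∠(UW, WB) = 93.40° ✗; |WB| = 21.30 ✓.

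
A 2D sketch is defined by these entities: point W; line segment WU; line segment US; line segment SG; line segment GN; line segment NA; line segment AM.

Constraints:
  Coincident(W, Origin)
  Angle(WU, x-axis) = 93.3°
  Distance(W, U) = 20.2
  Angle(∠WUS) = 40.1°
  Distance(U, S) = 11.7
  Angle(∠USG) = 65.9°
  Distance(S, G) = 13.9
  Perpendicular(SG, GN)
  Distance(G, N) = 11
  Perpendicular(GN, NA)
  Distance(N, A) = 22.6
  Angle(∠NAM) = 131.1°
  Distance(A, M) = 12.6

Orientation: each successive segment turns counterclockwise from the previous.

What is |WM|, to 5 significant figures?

29.185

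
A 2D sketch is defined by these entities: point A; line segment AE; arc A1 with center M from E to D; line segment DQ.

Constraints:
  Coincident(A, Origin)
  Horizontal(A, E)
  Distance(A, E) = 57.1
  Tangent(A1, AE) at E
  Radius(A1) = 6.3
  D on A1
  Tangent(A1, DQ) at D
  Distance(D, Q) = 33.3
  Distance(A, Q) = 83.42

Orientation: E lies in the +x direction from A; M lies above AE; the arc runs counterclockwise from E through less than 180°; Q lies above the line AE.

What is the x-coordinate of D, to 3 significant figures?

62.9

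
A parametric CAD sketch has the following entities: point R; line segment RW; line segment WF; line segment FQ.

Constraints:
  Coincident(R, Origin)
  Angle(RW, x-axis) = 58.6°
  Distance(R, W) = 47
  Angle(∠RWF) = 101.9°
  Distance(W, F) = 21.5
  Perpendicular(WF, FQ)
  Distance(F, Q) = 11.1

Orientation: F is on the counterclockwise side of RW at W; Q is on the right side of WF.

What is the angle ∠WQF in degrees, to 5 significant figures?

62.694°

∠RWF = 101.9°, so WF runs at 58.6° + (180° − 101.9°) = 136.70° from the x-axis; with |WF| = 21.5, F = W + 21.5·(cos 136.70°, sin 136.70°) = (8.8403, 54.862). WF is perpendicular to FQ; with |FQ| = 11.1 on the right of WF, Q = F + 11.1·(0.68582, 0.72777) = (16.453, 62.940). Then cos ∠WQF = QW·QF / (|QW||QF|), giving 62.694°.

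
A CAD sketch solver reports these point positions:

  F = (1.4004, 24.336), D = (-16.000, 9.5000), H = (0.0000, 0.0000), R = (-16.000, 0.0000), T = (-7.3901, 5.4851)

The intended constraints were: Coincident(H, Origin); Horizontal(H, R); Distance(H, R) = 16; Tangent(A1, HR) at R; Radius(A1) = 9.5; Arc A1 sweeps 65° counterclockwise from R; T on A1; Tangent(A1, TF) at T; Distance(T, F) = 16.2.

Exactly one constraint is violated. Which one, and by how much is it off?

Distance(T, F) = 16.2 — off by 4.60.

H = (0.00, 0.00) ✓; H.y = 0.00, R.y = 0.00 ✓; |HR| = 16.00 ✓; ∠(DR, RH) = 90.00° ✓; |DR| = 9.500 ✓; bearing(D→T) − bearing(D→R) = 65.00° ✓; |DT| = 9.500 ✓; ∠(DT, TF) = 90.00° ✓; |TF| = 20.80 ✗.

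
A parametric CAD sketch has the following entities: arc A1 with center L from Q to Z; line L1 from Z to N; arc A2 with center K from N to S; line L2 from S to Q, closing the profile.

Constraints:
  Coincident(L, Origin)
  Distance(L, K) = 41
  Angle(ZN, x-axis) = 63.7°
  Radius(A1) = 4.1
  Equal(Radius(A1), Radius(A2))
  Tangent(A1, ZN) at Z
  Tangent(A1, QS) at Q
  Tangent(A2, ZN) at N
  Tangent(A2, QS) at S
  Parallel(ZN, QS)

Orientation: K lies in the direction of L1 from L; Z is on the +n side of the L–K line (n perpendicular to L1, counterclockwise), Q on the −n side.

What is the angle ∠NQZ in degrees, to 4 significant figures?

78.69°

Tangency of A1 to both parallel lines with radius 4.1 puts Z and Q at L ± 4.1·n: Z = (-3.676, 1.817), Q = (3.676, -1.817). Equal radii place N and S the same way about K: N = K + 4.1·n = (14.49, 38.57), S = K − 4.1·n = (21.84, 34.94). Then cos ∠NQZ = QN·QZ / (|QN||QZ|), giving 78.69°.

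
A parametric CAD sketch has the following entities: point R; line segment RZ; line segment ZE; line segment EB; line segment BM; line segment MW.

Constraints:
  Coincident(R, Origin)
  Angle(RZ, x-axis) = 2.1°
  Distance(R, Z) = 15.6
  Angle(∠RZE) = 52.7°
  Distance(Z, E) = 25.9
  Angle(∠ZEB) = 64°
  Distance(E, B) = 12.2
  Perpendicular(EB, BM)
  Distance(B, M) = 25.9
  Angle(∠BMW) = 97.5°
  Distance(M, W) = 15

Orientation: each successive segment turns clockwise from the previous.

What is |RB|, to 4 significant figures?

11.19

R is at the origin; RZ runs at 2.1° with length 15.6, so Z = (15.59, 0.5716). ∠RZE = 52.7° gives ZE at -125.2° from the x-axis; with |ZE| = 25.9, E = (0.6599, -20.59). ∠ZEB = 64.0° gives EB at 118.8° from the x-axis; with |EB| = 12.2, B = (-5.217, -9.901). Then |RB| = |B − R| = 11.19.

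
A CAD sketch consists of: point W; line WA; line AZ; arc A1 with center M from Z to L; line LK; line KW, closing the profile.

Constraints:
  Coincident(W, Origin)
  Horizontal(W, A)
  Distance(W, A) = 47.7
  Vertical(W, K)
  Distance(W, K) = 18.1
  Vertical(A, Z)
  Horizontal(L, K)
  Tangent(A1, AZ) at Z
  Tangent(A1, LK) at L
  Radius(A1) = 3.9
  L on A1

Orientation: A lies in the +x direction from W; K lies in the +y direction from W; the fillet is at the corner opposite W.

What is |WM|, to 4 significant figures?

46.04

W is at the origin; W and A share the same y with |WA| = 47.7 and A on the +x side, so A = (47.70, 0.000). W and K share the same x with |WK| = 18.1 and K on the +y side, so K = (0.000, 18.10). The virtual corner opposite W is at (47.70, 18.10). Since A1 is tangent to AZ there, MZ ⟂ AZ and the tangent condition forces ML to be normal to LK, with radius 3.9, so the center M sits 3.9 in from both sides at M = (43.80, 14.20). Then |WM| = |M − W| = 46.04.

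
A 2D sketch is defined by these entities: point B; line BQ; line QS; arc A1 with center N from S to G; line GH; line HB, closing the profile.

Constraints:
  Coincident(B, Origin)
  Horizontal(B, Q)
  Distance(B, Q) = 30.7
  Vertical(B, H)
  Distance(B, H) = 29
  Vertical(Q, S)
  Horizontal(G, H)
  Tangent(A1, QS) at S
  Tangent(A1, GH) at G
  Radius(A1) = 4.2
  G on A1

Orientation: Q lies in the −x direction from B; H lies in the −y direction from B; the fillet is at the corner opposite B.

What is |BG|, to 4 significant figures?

39.28

The virtual corner opposite B is at (-30.70, -29.00). Tangency of A1 to QS means the radius NS is perpendicular to QS and since A1 is tangent to GH there, NG ⟂ GH, with radius 4.2, so the center N sits 4.2 in from both sides at N = (-26.50, -24.80). That places the tangent points at S = (-30.70, -24.80) on QS and G = (-26.50, -29.00) on GH. Then |BG| = |G − B| = 39.28.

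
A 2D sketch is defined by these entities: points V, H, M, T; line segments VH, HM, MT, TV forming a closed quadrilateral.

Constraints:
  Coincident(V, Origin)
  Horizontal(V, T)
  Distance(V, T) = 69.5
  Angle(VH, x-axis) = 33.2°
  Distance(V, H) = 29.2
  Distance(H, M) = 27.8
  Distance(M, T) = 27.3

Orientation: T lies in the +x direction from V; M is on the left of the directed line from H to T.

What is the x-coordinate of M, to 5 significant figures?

51.815

V is at the origin; V and T share the same y with |VT| = 69.5 and T in +x, so T = (69.5, 0). VH runs at 33.2° with |VH| = 29.2, so H = (24.434, 15.989). M is determined by |HM| = 27.8 and |MT| = 27.3 together: it lies at the intersection of circle(H, 27.8) and circle(T, 27.3). With |HT| = 47.819, the foot of the radical line on HT is 24.197 from H and the perpendicular offset is √(27.8² − 24.197²) = 13.687. Taking the left-of-HT solution: M = (51.815, 20.797).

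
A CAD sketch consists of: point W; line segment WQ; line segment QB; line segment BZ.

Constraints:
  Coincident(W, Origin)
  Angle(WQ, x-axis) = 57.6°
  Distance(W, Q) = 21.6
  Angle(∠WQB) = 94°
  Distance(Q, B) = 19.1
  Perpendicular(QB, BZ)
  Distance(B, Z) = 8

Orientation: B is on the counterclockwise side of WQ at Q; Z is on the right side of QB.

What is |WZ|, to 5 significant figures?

36.023

W is at the origin; WQ runs at 57.6° with length 21.6, so Q = 21.6·(cos 57.6°, sin 57.6°) = (11.574, 18.237). ∠WQB = 94.0°, so QB runs at 57.6° + (180° − 94.0°) = 143.60° from the x-axis; with |QB| = 19.1, B = Q + 19.1·(cos 143.60°, sin 143.60°) = (-3.7996, 29.572). QB ⟂ BZ; with |BZ| = 8.0 on the right of QB, Z = B + 8.0·(0.59342, 0.80489) = (0.94774, 36.011). Then |WZ| = |Z − W| = 36.023.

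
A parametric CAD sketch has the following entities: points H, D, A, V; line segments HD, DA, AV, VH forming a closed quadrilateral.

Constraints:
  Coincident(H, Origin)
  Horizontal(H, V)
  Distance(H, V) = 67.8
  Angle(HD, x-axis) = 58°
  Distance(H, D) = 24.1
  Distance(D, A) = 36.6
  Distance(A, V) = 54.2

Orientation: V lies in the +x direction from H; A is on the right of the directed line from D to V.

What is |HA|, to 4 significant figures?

22.65

Checks: HD at 58.00° ✓; |DA| = 36.60 ✓; |AV| = 54.20 ✓.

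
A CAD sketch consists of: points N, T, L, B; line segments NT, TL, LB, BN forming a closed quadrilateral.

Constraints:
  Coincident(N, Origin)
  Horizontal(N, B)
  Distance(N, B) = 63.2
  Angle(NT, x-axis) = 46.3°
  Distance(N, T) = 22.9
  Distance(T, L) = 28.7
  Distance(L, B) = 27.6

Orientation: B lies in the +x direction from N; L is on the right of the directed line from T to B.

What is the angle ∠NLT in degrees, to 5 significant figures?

39.339°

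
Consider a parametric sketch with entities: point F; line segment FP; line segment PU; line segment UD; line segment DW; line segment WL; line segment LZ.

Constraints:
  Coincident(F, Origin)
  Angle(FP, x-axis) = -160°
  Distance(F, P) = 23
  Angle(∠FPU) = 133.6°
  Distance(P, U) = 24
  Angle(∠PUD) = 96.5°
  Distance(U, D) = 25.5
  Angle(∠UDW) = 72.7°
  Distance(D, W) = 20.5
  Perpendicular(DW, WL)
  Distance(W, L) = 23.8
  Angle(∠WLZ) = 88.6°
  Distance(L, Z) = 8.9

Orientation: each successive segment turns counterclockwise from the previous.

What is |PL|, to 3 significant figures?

11.4

F is at the origin; FP runs at -160.0° with length 23.0, so P = (-21.6, -7.87). ∠FPU = 133.6° gives PU at -114° from the x-axis; with |PU| = 24.0, U = (-31.2, -29.9). ∠PUD = 96.5° gives UD at -30.1° from the x-axis; with |UD| = 25.5, D = (-9.16, -42.6). ∠UDW = 72.7° gives DW at 77.2° from the x-axis; with |DW| = 20.5, W = (-4.62, -22.7). DW ⟂ WL, so WL runs at 167°; with |WL| = 23.8, L = (-27.8, -17.4). Then |PL| = |L − P| = 11.4.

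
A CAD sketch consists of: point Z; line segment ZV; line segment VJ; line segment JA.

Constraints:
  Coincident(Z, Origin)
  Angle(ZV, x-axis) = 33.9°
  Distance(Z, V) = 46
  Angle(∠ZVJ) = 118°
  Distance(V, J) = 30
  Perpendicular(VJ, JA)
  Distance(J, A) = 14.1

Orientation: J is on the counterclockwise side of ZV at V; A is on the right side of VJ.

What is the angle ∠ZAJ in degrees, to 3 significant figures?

43.3°

∠ZVJ = 118.0°, so VJ runs at 33.9° + (180° − 118.0°) = 95.9° from the x-axis; with |VJ| = 30.0, J = V + 30.0·(cos 95.9°, sin 95.9°) = (35.1, 55.5). VJ is perpendicular to JA; with |JA| = 14.1 on the right of VJ, A = J + 14.1·(0.995, 0.103) = (49.1, 56.9). Then cos ∠ZAJ = AZ·AJ / (|AZ||AJ|), giving 43.3°.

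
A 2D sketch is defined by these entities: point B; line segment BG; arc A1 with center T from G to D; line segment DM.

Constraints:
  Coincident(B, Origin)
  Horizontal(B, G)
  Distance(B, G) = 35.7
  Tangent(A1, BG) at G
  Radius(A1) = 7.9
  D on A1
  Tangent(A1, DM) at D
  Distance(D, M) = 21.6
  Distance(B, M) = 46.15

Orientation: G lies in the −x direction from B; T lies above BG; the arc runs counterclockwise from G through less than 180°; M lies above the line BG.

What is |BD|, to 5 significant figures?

29.910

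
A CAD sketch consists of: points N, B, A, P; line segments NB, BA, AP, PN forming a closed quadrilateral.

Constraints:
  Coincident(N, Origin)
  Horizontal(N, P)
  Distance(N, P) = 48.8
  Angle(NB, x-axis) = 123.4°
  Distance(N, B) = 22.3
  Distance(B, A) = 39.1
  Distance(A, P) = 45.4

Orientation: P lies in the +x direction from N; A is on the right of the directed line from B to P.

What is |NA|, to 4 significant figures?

17.01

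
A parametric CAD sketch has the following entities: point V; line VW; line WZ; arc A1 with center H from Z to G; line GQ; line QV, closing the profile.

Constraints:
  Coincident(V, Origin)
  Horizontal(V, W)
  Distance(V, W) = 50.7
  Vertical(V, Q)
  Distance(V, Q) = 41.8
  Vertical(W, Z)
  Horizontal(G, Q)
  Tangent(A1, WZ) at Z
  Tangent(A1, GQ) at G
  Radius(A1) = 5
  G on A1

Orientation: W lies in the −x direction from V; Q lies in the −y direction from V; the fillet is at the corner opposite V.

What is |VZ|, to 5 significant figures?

62.648

The virtual corner opposite V is at (-50.700, -41.800). The tangent condition forces HZ to be normal to WZ and the tangent condition forces HG to be normal to GQ, with radius 5.0, so the center H sits 5.0 in from both sides at H = (-45.700, -36.800). That places the tangent points at Z = (-50.700, -36.800) on WZ and G = (-45.700, -41.800) on GQ. Then |VZ| = |Z − V| = 62.648.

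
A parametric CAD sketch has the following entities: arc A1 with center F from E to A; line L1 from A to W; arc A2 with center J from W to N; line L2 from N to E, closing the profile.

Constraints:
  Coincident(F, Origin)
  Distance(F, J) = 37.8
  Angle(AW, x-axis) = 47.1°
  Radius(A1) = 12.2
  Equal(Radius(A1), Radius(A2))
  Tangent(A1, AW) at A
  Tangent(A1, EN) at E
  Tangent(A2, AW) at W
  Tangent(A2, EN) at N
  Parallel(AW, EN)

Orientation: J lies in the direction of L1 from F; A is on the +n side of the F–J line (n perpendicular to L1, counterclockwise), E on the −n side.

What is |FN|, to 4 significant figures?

39.72

The slot axis is L1's direction at 47.1°, so u = (cos 47.1°, sin 47.1°) = (0.6807, 0.7325) and n = (−sin 47.1°, cos 47.1°) = (-0.7325, 0.6807). F is at the origin and J lies 37.8 along u from F, so J = 37.8·u = (25.73, 27.69). Tangency of A1 to both parallel lines with radius 12.2 puts A and E at F ± 12.2·n: A = (-8.937, 8.305), E = (8.937, -8.305). Equal radii place W and N the same way about J: W = J + 12.2·n = (16.79, 35.99), N = J − 12.2·n = (34.67, 19.39). Then |FN| = |N − F| = 39.72.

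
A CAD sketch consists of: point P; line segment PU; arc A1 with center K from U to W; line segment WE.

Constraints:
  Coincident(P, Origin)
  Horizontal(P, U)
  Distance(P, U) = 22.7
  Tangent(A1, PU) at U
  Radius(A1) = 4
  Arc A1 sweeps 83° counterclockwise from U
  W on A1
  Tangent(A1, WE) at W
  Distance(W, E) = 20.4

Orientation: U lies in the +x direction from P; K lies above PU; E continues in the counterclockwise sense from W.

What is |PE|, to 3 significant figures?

37.6

P is at the origin; P and U share the same y with |PU| = 22.7 and U on the +x side, so U = (22.7, 0.00). A1 meets PU tangentially, so KU is at right angles to PU, so K = U + (0, 4) = (22.7, 4.00). On A1, U sits at bearing -90° from K; an 83° counterclockwise sweep puts W at bearing -7°, so W = K + 4.0·(cos -7°, sin -7°) = (26.7, 3.51). Tangency of A1 to WE means the radius KW is perpendicular to WE, so WE runs along (−sin -7°, cos -7°); with |WE| = 20.4, E = (29.2, 23.8). Then |PE| = |E − P| = 37.6.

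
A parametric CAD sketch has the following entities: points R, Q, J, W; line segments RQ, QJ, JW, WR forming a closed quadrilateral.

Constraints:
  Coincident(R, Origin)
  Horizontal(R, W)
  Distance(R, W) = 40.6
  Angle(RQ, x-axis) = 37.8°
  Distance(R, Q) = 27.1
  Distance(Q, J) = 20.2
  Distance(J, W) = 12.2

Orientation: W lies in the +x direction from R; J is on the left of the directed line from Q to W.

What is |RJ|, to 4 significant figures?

42.89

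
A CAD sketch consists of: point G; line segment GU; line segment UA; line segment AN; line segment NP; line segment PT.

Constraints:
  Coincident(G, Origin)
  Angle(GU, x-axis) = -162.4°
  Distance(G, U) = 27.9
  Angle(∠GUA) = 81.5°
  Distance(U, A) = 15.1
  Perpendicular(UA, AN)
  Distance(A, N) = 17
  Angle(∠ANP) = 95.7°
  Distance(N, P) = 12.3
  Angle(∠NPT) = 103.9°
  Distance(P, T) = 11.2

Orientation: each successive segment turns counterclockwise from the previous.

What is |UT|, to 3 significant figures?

7.72

∠ANP = 95.7° gives NP at 110° from the x-axis; with |NP| = 12.3, P = (-8.97, -2.99). ∠NPT = 103.9° gives PT at -174° from the x-axis; with |PT| = 11.2, T = (-20.1, -4.26). Then |UT| = |T − U| = 7.72.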